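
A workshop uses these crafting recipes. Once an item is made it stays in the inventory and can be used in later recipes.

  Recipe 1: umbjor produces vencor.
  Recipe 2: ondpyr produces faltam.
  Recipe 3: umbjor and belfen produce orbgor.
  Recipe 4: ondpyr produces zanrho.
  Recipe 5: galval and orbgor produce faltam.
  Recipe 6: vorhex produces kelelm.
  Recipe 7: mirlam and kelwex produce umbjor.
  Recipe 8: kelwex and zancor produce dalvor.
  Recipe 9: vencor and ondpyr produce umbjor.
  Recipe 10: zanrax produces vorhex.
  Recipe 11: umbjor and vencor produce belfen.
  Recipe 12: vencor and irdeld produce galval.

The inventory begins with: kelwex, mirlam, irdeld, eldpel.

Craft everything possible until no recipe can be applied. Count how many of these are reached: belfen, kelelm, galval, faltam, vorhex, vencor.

Using Recipe 7, mirlam and kelwex make umbjor.
Using Recipe 1, umbjor makes vencor.
umbjor and vencor → belfen (Recipe 11).
Using Recipe 12, vencor and irdeld make galval.
Using Recipe 3, umbjor and belfen make orbgor.
Using Recipe 5, galval and orbgor make faltam.
belfen: reached.
kelelm would need vorhex (Recipe 6), but vorhex is never obtained.
galval: reached.
faltam: reached.
vorhex would need zanrax (Recipe 10), but zanrax is never obtained.
vencor: reached.
Reached: belfen, galval, faltam, and vencor — 4 of the 6.

4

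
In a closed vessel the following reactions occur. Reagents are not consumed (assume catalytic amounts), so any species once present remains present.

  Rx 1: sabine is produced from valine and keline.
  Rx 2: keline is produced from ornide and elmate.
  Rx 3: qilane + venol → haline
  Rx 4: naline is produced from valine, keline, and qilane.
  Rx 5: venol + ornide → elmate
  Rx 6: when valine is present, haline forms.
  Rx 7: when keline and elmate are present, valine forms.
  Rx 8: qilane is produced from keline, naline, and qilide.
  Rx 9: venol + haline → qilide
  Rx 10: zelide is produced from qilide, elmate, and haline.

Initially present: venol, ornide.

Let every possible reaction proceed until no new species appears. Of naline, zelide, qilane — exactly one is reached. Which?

zelide

venol and ornide present → elmate forms (Rx 5).
ornide and elmate present → keline forms (Rx 2).
keline and elmate present → valine forms (Rx 7).
valine present → haline forms (Rx 6).
venol and haline present → qilide forms (Rx 9).
qilide, elmate, and haline present → zelide forms (Rx 10).
qilane would need keline, naline, and qilide (Rx 8), but naline never forms. naline would need valine, keline, and qilane (Rx 4), but qilane never forms.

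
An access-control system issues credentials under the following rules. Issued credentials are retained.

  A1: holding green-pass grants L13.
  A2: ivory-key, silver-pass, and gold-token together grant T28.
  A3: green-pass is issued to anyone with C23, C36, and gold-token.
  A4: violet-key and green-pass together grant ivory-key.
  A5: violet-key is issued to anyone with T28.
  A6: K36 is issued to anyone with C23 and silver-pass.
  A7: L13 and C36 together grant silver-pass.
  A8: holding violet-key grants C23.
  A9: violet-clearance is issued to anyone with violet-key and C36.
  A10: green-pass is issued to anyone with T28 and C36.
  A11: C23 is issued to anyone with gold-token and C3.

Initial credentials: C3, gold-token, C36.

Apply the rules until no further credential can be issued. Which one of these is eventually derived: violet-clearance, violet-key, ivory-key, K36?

Holding gold-token and C3 grants C23 (A11).
Holding C23, C36, and gold-token grants green-pass (A3).
Holding green-pass grants L13 (A1).
Holding L13 and C36 grants silver-pass (A7).
Holding C23 and silver-pass grants K36 (A6).
violet-key would need T28 (A5), but T28 is never granted. ivory-key would need violet-key and green-pass (A4), but violet-key is never granted. violet-clearance would need violet-key and C36 (A9), but violet-key is never granted.

K36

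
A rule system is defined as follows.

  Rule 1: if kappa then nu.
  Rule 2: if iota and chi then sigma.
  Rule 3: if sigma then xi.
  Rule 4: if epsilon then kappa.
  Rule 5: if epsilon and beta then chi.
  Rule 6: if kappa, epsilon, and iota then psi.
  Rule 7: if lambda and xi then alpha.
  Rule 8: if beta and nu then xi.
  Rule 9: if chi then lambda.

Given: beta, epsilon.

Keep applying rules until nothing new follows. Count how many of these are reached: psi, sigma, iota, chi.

From epsilon and beta, Rule 5 gives chi.
psi would need kappa, epsilon, and iota (Rule 6), but iota is never established.
sigma would need iota and chi (Rule 2), but iota is never established.
No rule produces iota, and it is not given.
chi: reached.
Reached: chi — 1 of the 4.

1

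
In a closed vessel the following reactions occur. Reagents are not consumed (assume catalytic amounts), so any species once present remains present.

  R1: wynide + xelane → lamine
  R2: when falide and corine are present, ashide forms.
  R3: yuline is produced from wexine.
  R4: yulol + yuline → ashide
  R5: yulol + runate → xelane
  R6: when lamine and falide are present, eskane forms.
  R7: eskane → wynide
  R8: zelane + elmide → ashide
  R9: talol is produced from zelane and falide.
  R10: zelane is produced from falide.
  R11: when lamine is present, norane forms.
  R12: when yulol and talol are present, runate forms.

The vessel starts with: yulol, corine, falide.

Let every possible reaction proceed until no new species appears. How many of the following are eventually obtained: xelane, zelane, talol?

falide present → zelane forms (R10).
zelane and falide present → talol forms (R9).
yulol and talol present → runate forms (R12).
yulol and runate present → xelane forms (R5).
xelane: reached.
zelane: reached.
talol: reached.
All 3 are reached.

3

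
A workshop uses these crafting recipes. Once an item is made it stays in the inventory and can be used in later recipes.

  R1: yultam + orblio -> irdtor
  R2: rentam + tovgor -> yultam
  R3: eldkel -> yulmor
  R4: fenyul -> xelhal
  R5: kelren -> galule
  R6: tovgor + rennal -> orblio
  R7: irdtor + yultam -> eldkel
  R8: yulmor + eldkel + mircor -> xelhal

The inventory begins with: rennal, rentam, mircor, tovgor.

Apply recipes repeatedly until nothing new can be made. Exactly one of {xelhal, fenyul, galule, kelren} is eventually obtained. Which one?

Using R6, tovgor and rennal make orblio.
rentam + tovgor -> yultam (R2).
yultam + orblio -> irdtor (R1).
Using R7, irdtor and yultam make eldkel.
Using R3, eldkel makes yulmor.
yulmor + eldkel + mircor -> xelhal (R8).
No rule produces fenyul, and it is not given. No rule produces kelren, and it is not given. galule would need kelren (R5), but kelren is never obtained.

xelhal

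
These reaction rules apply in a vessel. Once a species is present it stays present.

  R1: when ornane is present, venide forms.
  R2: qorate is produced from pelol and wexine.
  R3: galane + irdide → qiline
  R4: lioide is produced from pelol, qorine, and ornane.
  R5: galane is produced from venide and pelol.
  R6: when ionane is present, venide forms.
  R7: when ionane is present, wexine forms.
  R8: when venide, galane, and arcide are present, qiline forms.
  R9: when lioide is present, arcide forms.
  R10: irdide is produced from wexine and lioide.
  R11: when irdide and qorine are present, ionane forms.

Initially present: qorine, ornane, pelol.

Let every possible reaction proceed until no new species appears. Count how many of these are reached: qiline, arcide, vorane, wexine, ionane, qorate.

pelol, qorine, and ornane present → lioide forms (R4).
ornane present → venide forms (R1).
lioide present → arcide forms (R9).
venide and pelol present → galane forms (R5).
venide, galane, and arcide present → qiline forms (R8).
qiline: reached.
arcide: reached.
No rule produces vorane, and it is not given.
wexine would need ionane (R7), but ionane never forms.
ionane would need irdide and qorine (R11), but irdide never forms.
qorate would need pelol and wexine (R2), but wexine never forms.
Reached: qiline and arcide — 2 of the 6.

2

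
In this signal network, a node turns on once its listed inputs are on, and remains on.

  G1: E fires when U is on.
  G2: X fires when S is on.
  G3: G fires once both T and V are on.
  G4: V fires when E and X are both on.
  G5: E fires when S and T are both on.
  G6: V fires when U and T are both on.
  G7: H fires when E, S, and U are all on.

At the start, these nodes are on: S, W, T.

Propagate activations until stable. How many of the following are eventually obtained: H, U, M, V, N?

G2: S on → X on.
G5: S and T on → E on.
G4: E and X on → V on.
H would need E, S, and U (G7), but U never turns on.
No rule produces U, and it is not given.
No rule produces M, and it is not given.
V: reached.
No rule produces N, and it is not given.
Reached: V — 1 of the 5.

1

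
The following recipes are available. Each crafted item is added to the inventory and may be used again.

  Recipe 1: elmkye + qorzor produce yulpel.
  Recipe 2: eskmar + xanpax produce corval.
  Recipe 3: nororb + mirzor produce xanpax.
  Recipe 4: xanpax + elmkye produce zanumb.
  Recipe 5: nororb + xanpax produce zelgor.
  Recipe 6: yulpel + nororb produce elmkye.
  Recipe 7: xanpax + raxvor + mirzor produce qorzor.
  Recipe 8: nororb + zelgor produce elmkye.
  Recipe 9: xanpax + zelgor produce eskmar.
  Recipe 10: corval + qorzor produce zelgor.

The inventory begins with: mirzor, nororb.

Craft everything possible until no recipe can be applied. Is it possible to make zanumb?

Using Recipe 3, nororb and mirzor make xanpax.
nororb + xanpax → zelgor (Recipe 5).
Using Recipe 8, nororb and zelgor make elmkye.
xanpax + elmkye → zanumb (Recipe 4).

Yes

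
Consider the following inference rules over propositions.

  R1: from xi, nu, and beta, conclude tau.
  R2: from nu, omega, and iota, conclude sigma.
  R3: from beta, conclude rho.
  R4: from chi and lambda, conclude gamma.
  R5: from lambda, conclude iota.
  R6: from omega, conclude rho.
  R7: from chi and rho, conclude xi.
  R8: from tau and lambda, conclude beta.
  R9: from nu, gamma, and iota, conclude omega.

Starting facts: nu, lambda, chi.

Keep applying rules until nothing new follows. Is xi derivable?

Yes

chi and lambda hold, so gamma follows (R4).
lambda holds, so iota follows (R5).
From nu, gamma, and iota, R9 gives omega.
From omega, R6 gives rho.
From chi and rho, R7 gives xi.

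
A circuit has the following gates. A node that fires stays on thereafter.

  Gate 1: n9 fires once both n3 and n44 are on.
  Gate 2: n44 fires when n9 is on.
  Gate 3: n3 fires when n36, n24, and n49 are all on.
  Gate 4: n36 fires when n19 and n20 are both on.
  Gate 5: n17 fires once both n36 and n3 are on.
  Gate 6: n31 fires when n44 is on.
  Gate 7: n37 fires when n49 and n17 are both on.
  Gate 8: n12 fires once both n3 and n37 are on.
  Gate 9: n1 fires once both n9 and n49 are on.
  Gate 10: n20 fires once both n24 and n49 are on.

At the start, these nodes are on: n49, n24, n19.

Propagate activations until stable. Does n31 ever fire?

No

n31 would need n44 (Gate 6), but n44 never turns on.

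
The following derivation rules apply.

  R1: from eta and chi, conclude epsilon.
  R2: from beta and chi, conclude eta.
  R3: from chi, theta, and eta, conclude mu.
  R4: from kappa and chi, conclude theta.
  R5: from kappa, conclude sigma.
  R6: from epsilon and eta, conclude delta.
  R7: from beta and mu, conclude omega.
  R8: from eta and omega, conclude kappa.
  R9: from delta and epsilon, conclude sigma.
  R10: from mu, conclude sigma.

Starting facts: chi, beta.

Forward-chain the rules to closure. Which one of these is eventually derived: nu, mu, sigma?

sigma

beta and chi hold, so eta follows (R2).
eta and chi hold, so epsilon follows (R1).
epsilon and eta hold, so delta follows (R6).
delta and epsilon hold, so sigma follows (R9).
No rule produces nu, and it is not given. mu would need chi, theta, and eta (R3), but theta is never established.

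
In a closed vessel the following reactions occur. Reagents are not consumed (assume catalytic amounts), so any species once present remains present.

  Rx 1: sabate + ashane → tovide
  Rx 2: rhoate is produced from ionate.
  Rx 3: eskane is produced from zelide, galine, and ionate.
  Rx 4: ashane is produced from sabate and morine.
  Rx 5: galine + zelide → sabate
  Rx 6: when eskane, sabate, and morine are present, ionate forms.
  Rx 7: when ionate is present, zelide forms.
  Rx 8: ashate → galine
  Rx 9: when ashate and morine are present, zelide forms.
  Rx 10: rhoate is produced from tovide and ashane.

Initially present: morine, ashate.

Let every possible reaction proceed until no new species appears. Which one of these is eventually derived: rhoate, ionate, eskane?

rhoate

ashate present → galine forms (Rx 8).
ashate and morine present → zelide forms (Rx 9).
galine and zelide present → sabate forms (Rx 5).
sabate and morine present → ashane forms (Rx 4).
sabate and ashane present → tovide forms (Rx 1).
tovide and ashane present → rhoate forms (Rx 10).
eskane would need zelide, galine, and ionate (Rx 3), but ionate never forms. ionate would need eskane, sabate, and morine (Rx 6), but eskane never forms.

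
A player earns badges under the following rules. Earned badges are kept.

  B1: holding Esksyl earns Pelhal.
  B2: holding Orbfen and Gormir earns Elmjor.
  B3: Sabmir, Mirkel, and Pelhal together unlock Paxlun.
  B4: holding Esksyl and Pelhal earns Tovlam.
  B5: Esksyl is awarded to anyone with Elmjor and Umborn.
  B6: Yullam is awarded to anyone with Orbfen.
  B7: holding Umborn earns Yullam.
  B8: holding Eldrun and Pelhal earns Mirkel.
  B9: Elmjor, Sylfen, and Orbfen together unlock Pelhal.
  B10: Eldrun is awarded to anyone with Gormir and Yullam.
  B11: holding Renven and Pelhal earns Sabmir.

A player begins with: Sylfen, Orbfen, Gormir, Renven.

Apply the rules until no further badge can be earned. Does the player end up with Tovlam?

Tovlam would need Esksyl and Pelhal (B4), but Esksyl is never earned.

No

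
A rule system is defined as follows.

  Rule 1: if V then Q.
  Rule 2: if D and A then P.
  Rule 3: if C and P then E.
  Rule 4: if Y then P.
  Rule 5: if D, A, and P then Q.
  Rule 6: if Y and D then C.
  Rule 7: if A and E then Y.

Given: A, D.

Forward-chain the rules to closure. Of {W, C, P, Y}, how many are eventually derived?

From D and A, Rule 2 gives P.
No rule produces W, and it is not given.
C would need Y and D (Rule 6), but Y is never established.
P: reached.
Y would need A and E (Rule 7), but E is never established.
Reached: P — 1 of the 4.

1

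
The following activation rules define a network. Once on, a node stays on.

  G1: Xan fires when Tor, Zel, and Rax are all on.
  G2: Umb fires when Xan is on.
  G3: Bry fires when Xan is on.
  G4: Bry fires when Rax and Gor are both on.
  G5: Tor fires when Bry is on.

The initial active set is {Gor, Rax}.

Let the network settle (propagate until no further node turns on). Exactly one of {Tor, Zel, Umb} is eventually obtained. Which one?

Tor

Rax and Gor are on, so Bry fires (G4).
G5: Bry on → Tor on.
Umb would need Xan (G2), but Xan never turns on. No rule produces Zel, and it is not given.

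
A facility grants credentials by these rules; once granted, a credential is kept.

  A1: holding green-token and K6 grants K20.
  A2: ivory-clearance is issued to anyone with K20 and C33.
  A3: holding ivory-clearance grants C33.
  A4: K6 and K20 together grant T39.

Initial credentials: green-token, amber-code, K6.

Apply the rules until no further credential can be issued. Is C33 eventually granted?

C33 would need ivory-clearance (A3), but ivory-clearance is never granted.

No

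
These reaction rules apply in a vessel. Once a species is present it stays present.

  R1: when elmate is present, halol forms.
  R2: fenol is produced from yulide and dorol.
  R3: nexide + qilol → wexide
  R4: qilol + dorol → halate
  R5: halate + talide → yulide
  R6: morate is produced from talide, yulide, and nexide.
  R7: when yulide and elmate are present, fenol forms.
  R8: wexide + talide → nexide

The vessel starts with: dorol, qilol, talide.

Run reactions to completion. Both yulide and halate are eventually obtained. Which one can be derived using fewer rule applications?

halate: qilol and dorol present → halate forms (R4). [1 rule application]
yulide: qilol and dorol present → halate forms (R4). halate and talide present → yulide forms (R5). [2 rule applications]
halate needs fewer.

halate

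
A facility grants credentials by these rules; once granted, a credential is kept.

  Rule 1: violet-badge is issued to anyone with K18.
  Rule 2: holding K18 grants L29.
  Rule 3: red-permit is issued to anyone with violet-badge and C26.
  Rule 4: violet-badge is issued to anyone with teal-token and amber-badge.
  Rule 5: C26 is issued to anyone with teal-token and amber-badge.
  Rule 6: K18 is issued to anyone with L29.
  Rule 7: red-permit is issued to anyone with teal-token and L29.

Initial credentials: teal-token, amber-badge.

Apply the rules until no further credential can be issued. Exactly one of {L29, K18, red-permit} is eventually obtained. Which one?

Holding teal-token and amber-badge grants C26 (Rule 5).
Holding teal-token and amber-badge grants violet-badge (Rule 4).
Holding violet-badge and C26 grants red-permit (Rule 3).
L29 would need K18 (Rule 2), but K18 is never granted. K18 would need L29 (Rule 6), but L29 is never granted.

red-permit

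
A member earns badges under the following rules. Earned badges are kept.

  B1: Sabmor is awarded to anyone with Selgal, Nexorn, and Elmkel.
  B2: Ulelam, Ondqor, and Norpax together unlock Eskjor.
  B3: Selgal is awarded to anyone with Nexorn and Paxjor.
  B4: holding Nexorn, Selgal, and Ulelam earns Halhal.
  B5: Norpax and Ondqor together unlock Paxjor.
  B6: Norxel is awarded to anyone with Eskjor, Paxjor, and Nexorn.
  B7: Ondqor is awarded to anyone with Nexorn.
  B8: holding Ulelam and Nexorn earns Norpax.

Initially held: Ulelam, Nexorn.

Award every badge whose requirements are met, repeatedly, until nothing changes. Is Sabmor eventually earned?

No

Sabmor would need Selgal, Nexorn, and Elmkel (B1), but Elmkel is never earned.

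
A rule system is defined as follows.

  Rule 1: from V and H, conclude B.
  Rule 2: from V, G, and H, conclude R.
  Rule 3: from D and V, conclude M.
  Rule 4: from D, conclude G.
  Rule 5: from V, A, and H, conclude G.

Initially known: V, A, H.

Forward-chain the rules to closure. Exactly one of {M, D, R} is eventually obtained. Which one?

From V, A, and H, Rule 5 gives G.
From V, G, and H, Rule 2 gives R.
M would need D and V (Rule 3), but D is never established. No rule produces D, and it is not given.

R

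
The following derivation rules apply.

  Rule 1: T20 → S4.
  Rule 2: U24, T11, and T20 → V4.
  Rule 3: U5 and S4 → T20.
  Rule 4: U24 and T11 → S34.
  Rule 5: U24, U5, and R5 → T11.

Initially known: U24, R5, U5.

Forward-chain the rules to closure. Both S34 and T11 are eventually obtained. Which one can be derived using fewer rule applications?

T11

T11: From U24, U5, and R5, Rule 5 gives T11. [1 rule application]
S34: U24, U5, and R5 hold, so T11 follows (Rule 5). U24 and T11 hold, so S34 follows (Rule 4). [2 rule applications]
T11 needs fewer.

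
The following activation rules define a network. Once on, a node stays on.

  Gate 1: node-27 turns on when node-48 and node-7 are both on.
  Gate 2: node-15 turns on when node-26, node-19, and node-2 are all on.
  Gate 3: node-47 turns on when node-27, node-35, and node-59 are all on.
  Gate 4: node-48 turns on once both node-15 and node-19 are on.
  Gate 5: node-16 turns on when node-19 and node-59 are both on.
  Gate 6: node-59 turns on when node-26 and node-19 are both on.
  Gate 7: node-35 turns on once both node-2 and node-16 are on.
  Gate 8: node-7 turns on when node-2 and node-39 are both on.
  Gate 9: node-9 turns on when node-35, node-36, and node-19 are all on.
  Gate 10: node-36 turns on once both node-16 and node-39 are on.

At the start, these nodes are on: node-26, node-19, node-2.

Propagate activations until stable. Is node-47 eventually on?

No

node-47 would need node-27, node-35, and node-59 (Gate 3), but node-27 never turns on.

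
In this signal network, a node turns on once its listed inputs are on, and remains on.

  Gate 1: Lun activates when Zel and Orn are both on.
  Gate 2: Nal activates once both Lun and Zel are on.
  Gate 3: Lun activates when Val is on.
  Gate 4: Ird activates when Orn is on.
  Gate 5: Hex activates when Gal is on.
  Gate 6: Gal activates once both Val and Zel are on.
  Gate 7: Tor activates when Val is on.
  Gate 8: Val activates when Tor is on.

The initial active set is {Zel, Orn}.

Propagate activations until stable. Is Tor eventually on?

No

Tor would need Val (Gate 7), but Val never turns on.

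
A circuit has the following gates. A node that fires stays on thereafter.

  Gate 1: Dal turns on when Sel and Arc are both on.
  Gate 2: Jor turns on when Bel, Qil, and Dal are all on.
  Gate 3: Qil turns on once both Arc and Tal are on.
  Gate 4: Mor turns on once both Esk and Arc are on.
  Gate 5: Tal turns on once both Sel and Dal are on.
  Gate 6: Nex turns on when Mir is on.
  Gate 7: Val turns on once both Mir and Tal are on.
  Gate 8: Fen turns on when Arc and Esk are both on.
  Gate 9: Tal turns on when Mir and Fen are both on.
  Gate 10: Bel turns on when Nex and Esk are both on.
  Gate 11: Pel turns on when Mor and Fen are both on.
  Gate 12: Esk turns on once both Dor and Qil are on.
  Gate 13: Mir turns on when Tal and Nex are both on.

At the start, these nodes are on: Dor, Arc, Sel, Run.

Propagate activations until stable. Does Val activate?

No

Val would need Mir and Tal (Gate 7), but Mir never turns on.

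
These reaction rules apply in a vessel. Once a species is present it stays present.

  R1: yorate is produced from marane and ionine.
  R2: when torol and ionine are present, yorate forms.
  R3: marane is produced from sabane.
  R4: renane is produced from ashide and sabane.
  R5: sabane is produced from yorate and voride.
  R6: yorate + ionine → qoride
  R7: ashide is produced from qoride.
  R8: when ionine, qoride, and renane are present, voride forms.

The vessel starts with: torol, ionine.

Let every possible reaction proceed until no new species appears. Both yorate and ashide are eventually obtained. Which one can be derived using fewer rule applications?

yorate

yorate: torol and ionine present → yorate forms (R2). [1 rule application]
ashide: torol and ionine present → yorate forms (R2). yorate and ionine present → qoride forms (R6). qoride present → ashide forms (R7). [3 rule applications]
yorate needs fewer.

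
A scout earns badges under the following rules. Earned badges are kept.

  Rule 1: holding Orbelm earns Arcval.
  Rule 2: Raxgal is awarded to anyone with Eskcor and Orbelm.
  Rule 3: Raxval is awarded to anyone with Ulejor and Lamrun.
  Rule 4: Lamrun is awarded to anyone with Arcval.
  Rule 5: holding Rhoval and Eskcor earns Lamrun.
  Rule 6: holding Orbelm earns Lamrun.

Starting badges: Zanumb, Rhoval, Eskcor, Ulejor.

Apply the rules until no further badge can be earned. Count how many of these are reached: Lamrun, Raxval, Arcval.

With Rhoval and Eskcor, Lamrun is earned (Rule 5).
With Ulejor and Lamrun, Raxval is earned (Rule 3).
Lamrun: reached.
Raxval: reached.
Arcval would need Orbelm (Rule 1), but Orbelm is never earned.
Reached: Lamrun and Raxval — 2 of the 3.

2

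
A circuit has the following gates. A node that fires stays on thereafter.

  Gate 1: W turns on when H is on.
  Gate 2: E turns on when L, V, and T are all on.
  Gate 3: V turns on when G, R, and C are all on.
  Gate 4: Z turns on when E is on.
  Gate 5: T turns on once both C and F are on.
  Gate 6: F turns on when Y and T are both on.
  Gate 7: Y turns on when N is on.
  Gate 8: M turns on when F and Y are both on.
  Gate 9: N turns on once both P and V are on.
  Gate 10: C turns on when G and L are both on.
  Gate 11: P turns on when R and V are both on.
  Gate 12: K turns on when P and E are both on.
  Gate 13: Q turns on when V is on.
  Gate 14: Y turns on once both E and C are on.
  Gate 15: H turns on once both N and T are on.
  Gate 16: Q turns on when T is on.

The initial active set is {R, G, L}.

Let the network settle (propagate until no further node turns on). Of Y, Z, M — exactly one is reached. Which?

G and L are on, so C turns on (Gate 10).
G, R, and C are on, so V turns on (Gate 3).
Gate 11: R and V on → P on.
Gate 9: P and V on → N on.
Gate 7: N on → Y on.
M would need F and Y (Gate 8), but F never turns on. Z would need E (Gate 4), but E never turns on.

Y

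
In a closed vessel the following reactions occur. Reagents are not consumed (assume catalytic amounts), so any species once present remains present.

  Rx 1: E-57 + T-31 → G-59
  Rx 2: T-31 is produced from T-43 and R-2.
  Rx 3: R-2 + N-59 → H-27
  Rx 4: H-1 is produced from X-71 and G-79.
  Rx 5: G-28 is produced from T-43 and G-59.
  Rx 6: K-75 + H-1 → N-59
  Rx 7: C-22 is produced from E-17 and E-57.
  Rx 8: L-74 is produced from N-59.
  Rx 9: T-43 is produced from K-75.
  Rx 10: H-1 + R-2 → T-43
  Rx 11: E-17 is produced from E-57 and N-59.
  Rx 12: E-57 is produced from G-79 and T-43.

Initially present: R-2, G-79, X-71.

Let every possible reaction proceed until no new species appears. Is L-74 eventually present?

No

L-74 would need N-59 (Rx 8), but N-59 never forms.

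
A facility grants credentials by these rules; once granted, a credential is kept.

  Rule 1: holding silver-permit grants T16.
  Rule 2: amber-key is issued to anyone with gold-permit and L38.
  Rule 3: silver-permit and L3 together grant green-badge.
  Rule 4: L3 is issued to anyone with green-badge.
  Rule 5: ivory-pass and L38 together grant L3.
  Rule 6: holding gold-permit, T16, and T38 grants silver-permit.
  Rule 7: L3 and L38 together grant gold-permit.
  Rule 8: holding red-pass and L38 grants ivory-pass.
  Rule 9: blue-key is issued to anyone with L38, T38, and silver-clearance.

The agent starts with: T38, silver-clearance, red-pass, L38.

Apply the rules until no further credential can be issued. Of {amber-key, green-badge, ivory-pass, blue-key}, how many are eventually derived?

Holding L38, T38, and silver-clearance grants blue-key (Rule 9).
Holding red-pass and L38 grants ivory-pass (Rule 8).
Holding ivory-pass and L38 grants L3 (Rule 5).
Holding L3 and L38 grants gold-permit (Rule 7).
Holding gold-permit and L38 grants amber-key (Rule 2).
amber-key: reached.
green-badge would need silver-permit and L3 (Rule 3), but silver-permit is never granted.
ivory-pass: reached.
blue-key: reached.
Reached: amber-key, ivory-pass, and blue-key — 3 of the 4.

3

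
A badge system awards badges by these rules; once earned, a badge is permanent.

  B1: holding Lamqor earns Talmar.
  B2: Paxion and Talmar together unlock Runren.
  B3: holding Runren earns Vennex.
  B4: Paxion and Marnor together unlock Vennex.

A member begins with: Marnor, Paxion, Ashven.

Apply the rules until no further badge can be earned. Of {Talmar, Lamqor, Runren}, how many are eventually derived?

0

Talmar would need Lamqor (B1), but Lamqor is never earned.
No rule produces Lamqor, and it is not given.
Runren would need Paxion and Talmar (B2), but Talmar is never earned.
None of the 3 are reached.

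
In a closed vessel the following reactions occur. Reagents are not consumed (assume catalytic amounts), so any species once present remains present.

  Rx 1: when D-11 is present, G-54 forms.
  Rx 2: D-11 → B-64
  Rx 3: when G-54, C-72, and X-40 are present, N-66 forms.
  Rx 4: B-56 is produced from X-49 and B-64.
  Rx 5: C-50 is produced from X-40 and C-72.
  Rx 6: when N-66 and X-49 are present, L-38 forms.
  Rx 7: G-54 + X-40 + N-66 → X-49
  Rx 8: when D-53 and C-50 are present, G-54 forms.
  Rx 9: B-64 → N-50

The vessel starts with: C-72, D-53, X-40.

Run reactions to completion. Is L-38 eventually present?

X-40 and C-72 present → C-50 forms (Rx 5).
D-53 and C-50 present → G-54 forms (Rx 8).
G-54, C-72, and X-40 present → N-66 forms (Rx 3).
G-54, X-40, and N-66 present → X-49 forms (Rx 7).
N-66 and X-49 present → L-38 forms (Rx 6).

Yes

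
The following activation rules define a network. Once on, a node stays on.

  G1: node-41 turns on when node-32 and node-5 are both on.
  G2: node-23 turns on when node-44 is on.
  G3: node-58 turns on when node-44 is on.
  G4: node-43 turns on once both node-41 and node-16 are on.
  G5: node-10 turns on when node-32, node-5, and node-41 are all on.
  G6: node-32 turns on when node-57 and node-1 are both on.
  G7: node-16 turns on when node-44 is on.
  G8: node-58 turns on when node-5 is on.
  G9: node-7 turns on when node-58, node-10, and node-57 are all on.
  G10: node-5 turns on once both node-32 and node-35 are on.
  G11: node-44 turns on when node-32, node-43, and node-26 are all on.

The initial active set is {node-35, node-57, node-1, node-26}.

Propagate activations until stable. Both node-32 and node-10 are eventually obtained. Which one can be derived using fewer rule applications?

node-32: G6: node-57 and node-1 on → node-32 on. [1 rule application]
node-10: node-57 and node-1 are on, so node-32 turns on (G6). G10: node-32 and node-35 on → node-5 on. node-32 and node-5 are on, so node-41 turns on (G1). G5: node-32, node-5, and node-41 on → node-10 on. [4 rule applications]
node-32 needs fewer.

node-32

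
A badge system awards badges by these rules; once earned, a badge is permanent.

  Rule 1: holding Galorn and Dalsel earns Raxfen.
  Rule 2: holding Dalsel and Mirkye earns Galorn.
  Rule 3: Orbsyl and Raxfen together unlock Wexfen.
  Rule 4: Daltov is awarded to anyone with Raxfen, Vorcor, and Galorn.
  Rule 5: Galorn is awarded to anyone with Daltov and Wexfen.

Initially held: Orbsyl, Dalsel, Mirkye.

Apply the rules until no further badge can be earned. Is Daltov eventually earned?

No

Daltov would need Raxfen, Vorcor, and Galorn (Rule 4), but Vorcor is never earned.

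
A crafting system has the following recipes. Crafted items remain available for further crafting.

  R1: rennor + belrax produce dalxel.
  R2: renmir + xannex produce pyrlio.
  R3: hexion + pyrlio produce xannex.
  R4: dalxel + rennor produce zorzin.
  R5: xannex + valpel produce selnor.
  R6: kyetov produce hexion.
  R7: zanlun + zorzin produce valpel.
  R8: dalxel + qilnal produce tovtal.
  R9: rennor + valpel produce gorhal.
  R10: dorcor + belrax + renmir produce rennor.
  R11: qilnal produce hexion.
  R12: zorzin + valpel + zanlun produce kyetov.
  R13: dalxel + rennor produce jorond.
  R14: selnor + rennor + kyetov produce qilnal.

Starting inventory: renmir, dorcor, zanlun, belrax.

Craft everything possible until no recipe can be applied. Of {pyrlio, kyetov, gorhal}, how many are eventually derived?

dorcor + belrax + renmir → rennor (R10).
rennor + belrax → dalxel (R1).
dalxel + rennor → zorzin (R4).
Using R7, zanlun and zorzin make valpel.
Using R9, rennor and valpel make gorhal.
Using R12, zorzin, valpel, and zanlun make kyetov.
pyrlio would need renmir and xannex (R2), but xannex is never obtained.
kyetov: reached.
gorhal: reached.
Reached: kyetov and gorhal — 2 of the 3.

2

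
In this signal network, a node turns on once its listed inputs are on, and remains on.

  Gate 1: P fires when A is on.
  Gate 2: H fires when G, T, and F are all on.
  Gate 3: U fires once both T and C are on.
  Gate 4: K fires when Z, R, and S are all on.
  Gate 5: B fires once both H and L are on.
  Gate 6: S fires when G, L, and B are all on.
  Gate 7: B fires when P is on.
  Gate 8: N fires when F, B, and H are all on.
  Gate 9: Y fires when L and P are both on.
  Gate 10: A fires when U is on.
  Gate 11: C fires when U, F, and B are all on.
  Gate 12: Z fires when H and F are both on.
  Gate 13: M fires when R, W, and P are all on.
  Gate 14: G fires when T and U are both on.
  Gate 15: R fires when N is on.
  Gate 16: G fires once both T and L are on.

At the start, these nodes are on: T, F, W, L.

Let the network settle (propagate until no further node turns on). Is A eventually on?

A would need U (Gate 10), but U never turns on.

No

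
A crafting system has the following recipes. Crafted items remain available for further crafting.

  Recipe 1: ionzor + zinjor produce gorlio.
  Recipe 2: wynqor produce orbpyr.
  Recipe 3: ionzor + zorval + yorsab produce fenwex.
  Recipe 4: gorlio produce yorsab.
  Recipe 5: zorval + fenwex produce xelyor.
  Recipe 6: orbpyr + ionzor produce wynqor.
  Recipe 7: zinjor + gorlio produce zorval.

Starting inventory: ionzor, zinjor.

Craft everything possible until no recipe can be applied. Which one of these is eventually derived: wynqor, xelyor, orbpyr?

ionzor + zinjor → gorlio (Recipe 1).
Using Recipe 4, gorlio makes yorsab.
Using Recipe 7, zinjor and gorlio make zorval.
ionzor + zorval + yorsab → fenwex (Recipe 3).
Using Recipe 5, zorval and fenwex make xelyor.
orbpyr would need wynqor (Recipe 2), but wynqor is never obtained. wynqor would need orbpyr and ionzor (Recipe 6), but orbpyr is never obtained.

xelyor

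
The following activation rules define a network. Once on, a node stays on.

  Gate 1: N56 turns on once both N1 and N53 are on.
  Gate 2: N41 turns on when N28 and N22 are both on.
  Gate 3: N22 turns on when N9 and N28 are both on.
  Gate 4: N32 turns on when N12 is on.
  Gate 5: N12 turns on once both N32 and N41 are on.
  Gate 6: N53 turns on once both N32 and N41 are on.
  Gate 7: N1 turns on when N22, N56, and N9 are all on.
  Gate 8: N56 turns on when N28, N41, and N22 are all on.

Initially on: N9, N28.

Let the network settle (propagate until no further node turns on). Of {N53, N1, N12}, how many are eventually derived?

1

Gate 3: N9 and N28 on → N22 on.
Gate 2: N28 and N22 on → N41 on.
Gate 8: N28, N41, and N22 on → N56 on.
N22, N56, and N9 are on, so N1 turns on (Gate 7).
N53 would need N32 and N41 (Gate 6), but N32 never turns on.
N1: reached.
N12 would need N32 and N41 (Gate 5), but N32 never turns on.
Reached: N1 — 1 of the 3.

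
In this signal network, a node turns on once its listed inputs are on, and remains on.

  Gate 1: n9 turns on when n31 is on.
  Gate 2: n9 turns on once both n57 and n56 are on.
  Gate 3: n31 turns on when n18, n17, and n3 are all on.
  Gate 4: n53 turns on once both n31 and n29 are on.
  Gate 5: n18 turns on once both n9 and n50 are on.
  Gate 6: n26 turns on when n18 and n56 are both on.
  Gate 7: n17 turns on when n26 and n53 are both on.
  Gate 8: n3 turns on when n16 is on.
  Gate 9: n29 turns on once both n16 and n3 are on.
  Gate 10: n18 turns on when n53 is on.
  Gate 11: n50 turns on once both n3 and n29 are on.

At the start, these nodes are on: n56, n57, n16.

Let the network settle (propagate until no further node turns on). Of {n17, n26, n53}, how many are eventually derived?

Gate 2: n57 and n56 on → n9 on.
Gate 8: n16 on → n3 on.
Gate 9: n16 and n3 on → n29 on.
n3 and n29 are on, so n50 turns on (Gate 11).
Gate 5: n9 and n50 on → n18 on.
n18 and n56 are on, so n26 turns on (Gate 6).
n17 would need n26 and n53 (Gate 7), but n53 never turns on.
n26: reached.
n53 would need n31 and n29 (Gate 4), but n31 never turns on.
Reached: n26 — 1 of the 3.

1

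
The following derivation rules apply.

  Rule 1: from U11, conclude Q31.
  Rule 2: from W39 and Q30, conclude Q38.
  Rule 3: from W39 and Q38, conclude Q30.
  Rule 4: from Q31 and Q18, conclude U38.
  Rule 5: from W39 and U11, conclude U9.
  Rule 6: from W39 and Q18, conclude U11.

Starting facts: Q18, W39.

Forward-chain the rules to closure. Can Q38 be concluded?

No

Q38 would need W39 and Q30 (Rule 2), but Q30 is never established.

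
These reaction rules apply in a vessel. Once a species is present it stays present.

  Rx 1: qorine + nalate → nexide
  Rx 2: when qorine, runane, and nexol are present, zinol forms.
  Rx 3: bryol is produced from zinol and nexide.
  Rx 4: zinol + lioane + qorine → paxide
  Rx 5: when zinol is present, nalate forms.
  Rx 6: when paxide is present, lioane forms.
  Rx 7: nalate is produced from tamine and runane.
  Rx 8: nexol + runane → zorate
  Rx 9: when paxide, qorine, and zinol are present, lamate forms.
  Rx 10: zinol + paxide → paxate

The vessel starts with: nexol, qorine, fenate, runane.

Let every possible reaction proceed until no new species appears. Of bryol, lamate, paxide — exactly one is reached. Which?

qorine, runane, and nexol present → zinol forms (Rx 2).
zinol present → nalate forms (Rx 5).
qorine and nalate present → nexide forms (Rx 1).
zinol and nexide present → bryol forms (Rx 3).
paxide would need zinol, lioane, and qorine (Rx 4), but lioane never forms. lamate would need paxide, qorine, and zinol (Rx 9), but paxide never forms.

bryol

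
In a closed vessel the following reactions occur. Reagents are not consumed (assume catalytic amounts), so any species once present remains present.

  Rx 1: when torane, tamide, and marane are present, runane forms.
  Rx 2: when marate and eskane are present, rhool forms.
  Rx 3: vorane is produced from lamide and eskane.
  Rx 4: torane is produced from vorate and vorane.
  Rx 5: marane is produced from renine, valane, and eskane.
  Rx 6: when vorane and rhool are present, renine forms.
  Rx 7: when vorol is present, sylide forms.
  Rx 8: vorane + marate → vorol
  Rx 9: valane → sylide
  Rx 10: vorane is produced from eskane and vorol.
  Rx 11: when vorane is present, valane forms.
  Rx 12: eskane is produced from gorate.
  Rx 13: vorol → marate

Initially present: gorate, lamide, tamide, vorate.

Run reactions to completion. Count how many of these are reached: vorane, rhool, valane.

gorate present → eskane forms (Rx 12).
lamide and eskane present → vorane forms (Rx 3).
vorane present → valane forms (Rx 11).
vorane: reached.
rhool would need marate and eskane (Rx 2), but marate never forms.
valane: reached.
Reached: vorane and valane — 2 of the 3.

2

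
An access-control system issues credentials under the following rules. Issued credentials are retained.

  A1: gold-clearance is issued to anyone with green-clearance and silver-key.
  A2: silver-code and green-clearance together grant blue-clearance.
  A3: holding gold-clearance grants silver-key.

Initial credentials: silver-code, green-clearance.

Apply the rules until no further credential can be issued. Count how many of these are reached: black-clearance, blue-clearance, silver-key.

Holding silver-code and green-clearance grants blue-clearance (A2).
No rule produces black-clearance, and it is not given.
blue-clearance: reached.
silver-key would need gold-clearance (A3), but gold-clearance is never granted.
Reached: blue-clearance — 1 of the 3.

1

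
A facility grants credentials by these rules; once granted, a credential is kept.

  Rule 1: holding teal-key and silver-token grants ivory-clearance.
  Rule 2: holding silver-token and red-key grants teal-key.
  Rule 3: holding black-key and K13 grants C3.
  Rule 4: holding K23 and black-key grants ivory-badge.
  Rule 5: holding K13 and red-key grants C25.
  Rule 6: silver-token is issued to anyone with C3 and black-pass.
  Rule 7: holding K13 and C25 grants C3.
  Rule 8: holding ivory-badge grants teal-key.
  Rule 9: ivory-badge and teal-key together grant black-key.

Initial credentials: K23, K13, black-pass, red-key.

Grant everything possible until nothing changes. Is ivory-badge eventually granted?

ivory-badge would need K23 and black-key (Rule 4), but black-key is never granted.

No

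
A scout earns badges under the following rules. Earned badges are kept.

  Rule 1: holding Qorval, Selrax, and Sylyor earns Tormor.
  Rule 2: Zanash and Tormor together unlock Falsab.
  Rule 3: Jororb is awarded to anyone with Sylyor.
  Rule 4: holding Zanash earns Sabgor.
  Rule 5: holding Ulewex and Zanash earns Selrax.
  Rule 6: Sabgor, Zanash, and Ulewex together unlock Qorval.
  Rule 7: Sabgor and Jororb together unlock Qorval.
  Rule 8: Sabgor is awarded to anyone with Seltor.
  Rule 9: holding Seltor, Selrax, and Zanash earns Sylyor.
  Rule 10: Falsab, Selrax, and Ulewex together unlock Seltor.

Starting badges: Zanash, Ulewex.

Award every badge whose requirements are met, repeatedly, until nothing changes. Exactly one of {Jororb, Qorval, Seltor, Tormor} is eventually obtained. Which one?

Qorval

With Zanash, Sabgor is earned (Rule 4).
With Sabgor, Zanash, and Ulewex, Qorval is earned (Rule 6).
Tormor would need Qorval, Selrax, and Sylyor (Rule 1), but Sylyor is never earned. Seltor would need Falsab, Selrax, and Ulewex (Rule 10), but Falsab is never earned. Jororb would need Sylyor (Rule 3), but Sylyor is never earned.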